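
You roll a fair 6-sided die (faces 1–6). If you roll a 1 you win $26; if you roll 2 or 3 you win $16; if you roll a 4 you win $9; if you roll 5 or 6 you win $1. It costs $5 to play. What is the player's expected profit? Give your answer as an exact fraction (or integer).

13/2 dollars

E[payout] = (1/3)·1 + (1/6)·9 + (1/3)·16 + (1/6)·26 = 23/2
Expected profit = 23/2 − 5 = 13/2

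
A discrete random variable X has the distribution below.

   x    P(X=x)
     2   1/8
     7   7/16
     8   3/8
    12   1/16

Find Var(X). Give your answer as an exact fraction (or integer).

E[X] = (1/8)·2 + (7/16)·7 + (3/8)·8 + (1/16)·12 = 113/16
E[X²] = (1/8)·4 + (7/16)·49 + (3/8)·64 + (1/16)·144 = 879/16
Var(X) = 879/16 − (113/16)² = 1295/256

1295/256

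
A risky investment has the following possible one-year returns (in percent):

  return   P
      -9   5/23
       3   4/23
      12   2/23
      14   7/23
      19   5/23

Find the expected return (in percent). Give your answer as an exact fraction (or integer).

8

E[X] = (5/23)·(-9) + (4/23)·3 + (2/23)·12 + (7/23)·14 + (5/23)·19
     = 8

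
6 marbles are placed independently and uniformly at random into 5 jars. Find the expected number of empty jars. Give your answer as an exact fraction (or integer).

Let Xⱼ=1 if jar j is empty. P(Xⱼ=1) = ((5-1)/5)^6 = 4096/15625.
By linearity, E[#empty] = 5·4096/15625 = 4096/3125.

4096/3125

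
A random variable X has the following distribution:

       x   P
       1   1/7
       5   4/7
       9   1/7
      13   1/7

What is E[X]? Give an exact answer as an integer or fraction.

43/7

E[X] = (1/7)·1 + (4/7)·5 + (1/7)·9 + (1/7)·13
     = 43/7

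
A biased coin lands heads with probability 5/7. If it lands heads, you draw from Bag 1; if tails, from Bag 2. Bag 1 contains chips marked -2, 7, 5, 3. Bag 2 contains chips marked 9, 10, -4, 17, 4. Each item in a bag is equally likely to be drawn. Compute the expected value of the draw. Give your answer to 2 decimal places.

E[X | Bag 1] = (-2 + 7 + 5 + 3)/4 = 13/4
E[X | Bag 2] = (9 + 10 − 4 + 17 + 4)/5 = 36/5
E[X] = (5/7)·13/4 + (2/7)·36/5 = 613/140 ≈ 4.38

4.38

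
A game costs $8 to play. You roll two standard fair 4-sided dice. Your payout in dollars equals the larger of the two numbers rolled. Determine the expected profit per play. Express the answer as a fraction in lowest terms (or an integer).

Distribution of the larger of the two numbers rolled: 1 w.p. 1/16, 2 w.p. 3/16, 3 w.p. 5/16, 4 w.p. 7/16
E[payout] = (1/16)·1 + (3/16)·2 + (5/16)·3 + (7/16)·4 = 25/8
Expected profit = 25/8 − 8 = -39/8

-39/8 dollars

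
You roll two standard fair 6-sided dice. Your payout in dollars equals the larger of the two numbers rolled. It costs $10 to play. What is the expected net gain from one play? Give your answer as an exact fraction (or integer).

-199/36 dollars

Distribution of the larger of the two numbers rolled: 1 w.p. 1/36, 2 w.p. 1/12, 3 w.p. 5/36, 4 w.p. 7/36, 5 w.p. 1/4, 6 w.p. 11/36
E[payout] = (1/36)·1 + (1/12)·2 + (5/36)·3 + (7/36)·4 + (1/4)·5 + (11/36)·6 = 161/36
Expected profit = 161/36 − 10 = -199/36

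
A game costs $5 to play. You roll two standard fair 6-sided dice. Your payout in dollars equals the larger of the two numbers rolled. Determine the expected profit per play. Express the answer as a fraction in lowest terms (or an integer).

Distribution of the larger of the two numbers rolled: 1 w.p. 1/36, 2 w.p. 1/12, 3 w.p. 5/36, 4 w.p. 7/36, 5 w.p. 1/4, 6 w.p. 11/36
E[payout] = (1/36)·1 + (1/12)·2 + (5/36)·3 + (7/36)·4 + (1/4)·5 + (11/36)·6 = 161/36
Expected profit = 161/36 − 5 = -19/36

-19/36 dollars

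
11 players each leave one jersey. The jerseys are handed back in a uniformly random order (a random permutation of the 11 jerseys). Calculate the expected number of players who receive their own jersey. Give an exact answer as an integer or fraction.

Let Xᵢ = 1 if person i gets their own jersey. For each i, P(Xᵢ=1) = 1/11.
By linearity of expectation, E[X₁+…+X_11] = 11·(1/11) = 1.

1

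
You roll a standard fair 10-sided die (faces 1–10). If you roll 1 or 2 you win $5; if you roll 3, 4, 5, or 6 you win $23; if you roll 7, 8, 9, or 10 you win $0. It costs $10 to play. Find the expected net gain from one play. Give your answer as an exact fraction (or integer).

E[payout] = (2/5)·0 + (1/5)·5 + (2/5)·23 = 51/5
Expected profit = 51/5 − 10 = 1/5

1/5 dollars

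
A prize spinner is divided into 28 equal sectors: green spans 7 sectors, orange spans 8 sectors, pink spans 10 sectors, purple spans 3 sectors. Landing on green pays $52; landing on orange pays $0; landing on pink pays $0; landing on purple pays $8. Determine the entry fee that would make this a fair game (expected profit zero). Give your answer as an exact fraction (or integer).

E[payout] = (7/28)·52 + (8/28)·0 + (10/28)·0 + (3/28)·8 = 97/7
Fair fee = E[payout] = 97/7

97/7 dollars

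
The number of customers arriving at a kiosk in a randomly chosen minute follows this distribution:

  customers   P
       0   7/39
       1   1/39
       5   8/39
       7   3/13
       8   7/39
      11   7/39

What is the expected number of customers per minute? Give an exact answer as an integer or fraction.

E[X] = (7/39)·0 + (1/39)·1 + (8/39)·5 + (3/13)·7 + (7/39)·8 + (7/39)·11
     = 79/13

79/13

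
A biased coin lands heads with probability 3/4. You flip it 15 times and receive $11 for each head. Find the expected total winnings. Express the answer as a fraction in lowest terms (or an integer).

495/4 dollars

E[#heads] = 15·3/4 = 45/4 (linearity over flips).
E[winnings] = 11·45/4 = 495/4.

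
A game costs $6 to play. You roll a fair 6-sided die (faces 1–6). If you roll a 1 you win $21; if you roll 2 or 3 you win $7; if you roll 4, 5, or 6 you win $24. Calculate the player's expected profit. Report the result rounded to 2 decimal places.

E[payout] = (1/3)·7 + (1/6)·21 + (1/2)·24 = 107/6
Expected profit = 107/6 − 6 = 71/6 ≈ $11.83

$11.83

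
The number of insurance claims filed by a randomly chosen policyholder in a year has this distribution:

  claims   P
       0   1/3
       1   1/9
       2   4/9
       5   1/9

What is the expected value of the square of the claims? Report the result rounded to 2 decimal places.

4.67

E[X²] = (1/3)·0 + (1/9)·1 + (4/9)·4 + (1/9)·25
     = 14/3 ≈ 4.67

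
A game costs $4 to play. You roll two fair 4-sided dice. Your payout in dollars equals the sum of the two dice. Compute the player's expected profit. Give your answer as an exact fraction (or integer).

$1

Distribution of the sum of the two dice: 2 w.p. 1/16, 3 w.p. 1/8, 4 w.p. 3/16, 5 w.p. 1/4, 6 w.p. 3/16, 7 w.p. 1/8, …
E[payout] = (1/16)·2 + (1/8)·3 + (3/16)·4 + (1/4)·5 + (3/16)·6 + (1/8)·7 + (1/16)·8 = 5
Expected profit = 5 − 4 = 1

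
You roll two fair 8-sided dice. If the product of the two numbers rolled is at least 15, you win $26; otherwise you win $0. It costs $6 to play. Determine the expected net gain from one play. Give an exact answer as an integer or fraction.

263/32 dollars

E[payout] = (29/64)·0 + (35/64)·26 = 455/32
Expected profit = 455/32 − 6 = 263/32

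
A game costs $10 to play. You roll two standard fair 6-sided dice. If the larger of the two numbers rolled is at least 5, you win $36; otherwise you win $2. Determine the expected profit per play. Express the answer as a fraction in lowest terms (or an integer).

E[payout] = (4/9)·2 + (5/9)·36 = 188/9
Expected profit = 188/9 − 10 = 98/9

98/9 dollars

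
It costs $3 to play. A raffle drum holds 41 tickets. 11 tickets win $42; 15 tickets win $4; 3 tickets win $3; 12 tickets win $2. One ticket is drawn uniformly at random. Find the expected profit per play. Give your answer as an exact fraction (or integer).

432/41 dollars

E[payout] = (11/41)·42 + (15/41)·4 + (3/41)·3 + (12/41)·2 = 555/41
Expected profit = 555/41 − 3 = 432/41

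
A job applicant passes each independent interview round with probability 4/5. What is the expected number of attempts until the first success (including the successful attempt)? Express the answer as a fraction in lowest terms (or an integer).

5/4

For a geometric distribution, E[trials] = 1/p = 1/(4/5) = 5/4.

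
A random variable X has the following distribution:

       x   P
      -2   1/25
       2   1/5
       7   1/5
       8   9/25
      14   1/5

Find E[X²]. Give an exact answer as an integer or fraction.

E[X²] = (1/25)·4 + (1/5)·4 + (1/5)·49 + (9/25)·64 + (1/5)·196
     = 73

73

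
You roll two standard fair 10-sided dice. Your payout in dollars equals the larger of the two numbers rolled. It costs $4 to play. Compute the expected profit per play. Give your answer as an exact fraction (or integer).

Distribution of the larger of the two numbers rolled: 1 w.p. 1/100, 2 w.p. 3/100, 3 w.p. 1/20, 4 w.p. 7/100, 5 w.p. 9/100, 6 w.p. 11/100, …
E[payout] = (1/100)·1 + (3/100)·2 + (1/20)·3 + (7/100)·4 + (9/100)·5 + (11/100)·6 + (13/100)·7 + (3/20)·8 + (17/100)·9 + (19/100)·10 = 143/20
Expected profit = 143/20 − 4 = 63/20

63/20 dollars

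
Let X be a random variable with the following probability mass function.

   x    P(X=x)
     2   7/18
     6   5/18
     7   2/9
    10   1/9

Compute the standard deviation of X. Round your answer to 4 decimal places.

E[X] = 46/9, E[X²] = 302/9
Var(X) = E[X²] − (E[X])² = 302/9 − 2116/81 = 602/81
SD(X) = √(602/81) ≈ 2.7262

2.7262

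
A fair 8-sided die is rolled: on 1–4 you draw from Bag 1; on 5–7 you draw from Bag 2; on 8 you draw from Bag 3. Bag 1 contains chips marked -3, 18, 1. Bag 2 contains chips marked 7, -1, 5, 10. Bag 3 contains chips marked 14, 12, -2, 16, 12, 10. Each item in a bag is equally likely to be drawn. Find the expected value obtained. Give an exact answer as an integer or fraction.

569/96

E[X | Bag 1] = (-3 + 18 + 1)/3 = 16/3
E[X | Bag 2] = (7 − 1 + 5 + 10)/4 = 21/4
E[X | Bag 3] = (14 + 12 − 2 + 16 + 12 + 10)/6 = 31/3
E[X] = (1/2)·16/3 + (3/8)·21/4 + (1/8)·31/3 = 569/96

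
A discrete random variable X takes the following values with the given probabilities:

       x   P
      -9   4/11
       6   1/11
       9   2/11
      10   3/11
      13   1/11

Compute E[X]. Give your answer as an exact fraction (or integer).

E[X] = (4/11)·(-9) + (1/11)·6 + (2/11)·9 + (3/11)·10 + (1/11)·13
     = 31/11

31/11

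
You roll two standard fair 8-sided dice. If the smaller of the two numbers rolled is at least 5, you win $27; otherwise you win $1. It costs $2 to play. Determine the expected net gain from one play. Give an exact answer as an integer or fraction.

11/2 dollars

E[payout] = (3/4)·1 + (1/4)·27 = 15/2
Expected profit = 15/2 − 2 = 11/2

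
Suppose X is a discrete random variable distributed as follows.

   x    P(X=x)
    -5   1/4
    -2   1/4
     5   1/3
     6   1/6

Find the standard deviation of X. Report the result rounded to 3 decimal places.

4.554

E[X] = 11/12, E[X²] = 259/12
Var(X) = E[X²] − (E[X])² = 259/12 − 121/144 = 2987/144
SD(X) = √(2987/144) ≈ 4.554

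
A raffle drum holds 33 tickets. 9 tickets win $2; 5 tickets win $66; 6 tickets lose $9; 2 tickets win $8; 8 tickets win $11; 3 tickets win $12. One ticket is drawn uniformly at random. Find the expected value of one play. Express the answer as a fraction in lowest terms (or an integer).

E[payout] = (9/33)·2 + (5/33)·66 + (6/33)·(-9) + (2/33)·8 + (8/33)·11 + (3/33)·12 = 434/33

434/33 dollars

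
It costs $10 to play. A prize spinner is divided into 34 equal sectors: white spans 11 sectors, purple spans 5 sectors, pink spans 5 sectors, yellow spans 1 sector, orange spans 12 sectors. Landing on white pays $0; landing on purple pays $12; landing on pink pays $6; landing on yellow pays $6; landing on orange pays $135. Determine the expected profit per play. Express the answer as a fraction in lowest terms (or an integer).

E[payout] = (11/34)·0 + (5/34)·12 + (5/34)·6 + (1/34)·6 + (12/34)·135 = 858/17
Expected profit = 858/17 − 10 = 688/17

688/17 dollars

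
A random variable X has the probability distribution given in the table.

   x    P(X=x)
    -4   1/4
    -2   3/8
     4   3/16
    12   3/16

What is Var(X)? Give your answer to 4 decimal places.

E[X] = (1/4)·(-4) + (3/8)·(-2) + (3/16)·4 + (3/16)·12 = 5/4
E[X²] = (1/4)·16 + (3/8)·4 + (3/16)·16 + (3/16)·144 = 71/2
Var(X) = 71/2 − (5/4)² = 543/16 ≈ 33.9375

33.9375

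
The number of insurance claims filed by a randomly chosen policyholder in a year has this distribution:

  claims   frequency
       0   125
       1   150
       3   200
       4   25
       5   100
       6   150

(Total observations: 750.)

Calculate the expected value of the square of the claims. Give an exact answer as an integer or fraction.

Total = 750, so P(claims=0) = 125/750, etc.
E[X²] = (1/6)·0 + (1/5)·1 + (4/15)·9 + (1/30)·16 + (2/15)·25 + (1/5)·36
     = 41/3

41/3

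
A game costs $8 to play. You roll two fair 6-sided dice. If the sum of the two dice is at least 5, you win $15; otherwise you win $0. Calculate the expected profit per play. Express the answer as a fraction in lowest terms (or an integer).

9/2 dollars

E[payout] = (1/6)·0 + (5/6)·15 = 25/2
Expected profit = 25/2 − 8 = 9/2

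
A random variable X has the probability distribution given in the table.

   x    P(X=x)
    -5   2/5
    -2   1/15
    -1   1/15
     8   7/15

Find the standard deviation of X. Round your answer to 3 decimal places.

6.152

E[X] = 23/15, E[X²] = 201/5
Var(X) = E[X²] − (E[X])² = 201/5 − 529/225 = 8516/225
SD(X) = √(8516/225) ≈ 6.152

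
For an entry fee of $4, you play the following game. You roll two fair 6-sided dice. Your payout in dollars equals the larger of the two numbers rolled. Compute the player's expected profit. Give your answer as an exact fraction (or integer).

Distribution of the larger of the two numbers rolled: 1 w.p. 1/36, 2 w.p. 1/12, 3 w.p. 5/36, 4 w.p. 7/36, 5 w.p. 1/4, 6 w.p. 11/36
E[payout] = (1/36)·1 + (1/12)·2 + (5/36)·3 + (7/36)·4 + (1/4)·5 + (11/36)·6 = 161/36
Expected profit = 161/36 − 4 = 17/36

17/36 dollars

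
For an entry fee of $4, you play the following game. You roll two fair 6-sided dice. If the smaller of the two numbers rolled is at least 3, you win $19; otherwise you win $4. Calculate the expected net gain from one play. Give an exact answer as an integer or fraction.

20/3 dollars

E[payout] = (5/9)·4 + (4/9)·19 = 32/3
Expected profit = 32/3 − 4 = 20/3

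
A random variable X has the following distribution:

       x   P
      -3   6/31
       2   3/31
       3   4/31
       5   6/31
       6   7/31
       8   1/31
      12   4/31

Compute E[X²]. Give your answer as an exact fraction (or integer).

E[X²] = (6/31)·9 + (3/31)·4 + (4/31)·9 + (6/31)·25 + (7/31)·36 + (1/31)·64 + (4/31)·144
     = 1144/31

1144/31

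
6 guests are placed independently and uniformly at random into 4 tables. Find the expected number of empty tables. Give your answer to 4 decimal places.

Let Xⱼ=1 if table j is empty. P(Xⱼ=1) = ((4-1)/4)^6 = 729/4096.
By linearity, E[#empty] = 4·729/4096 = 729/1024.
≈ 0.7119

0.7119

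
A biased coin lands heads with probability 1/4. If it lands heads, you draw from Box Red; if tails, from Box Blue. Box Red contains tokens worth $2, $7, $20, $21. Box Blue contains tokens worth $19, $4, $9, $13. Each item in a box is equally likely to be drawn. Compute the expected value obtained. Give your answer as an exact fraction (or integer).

E[X | Box Red] = (2 + 7 + 20 + 21)/4 = 25/2
E[X | Box Blue] = (19 + 4 + 9 + 13)/4 = 45/4
E[X] = (1/4)·25/2 + (3/4)·45/4 = 185/16

185/16 dollars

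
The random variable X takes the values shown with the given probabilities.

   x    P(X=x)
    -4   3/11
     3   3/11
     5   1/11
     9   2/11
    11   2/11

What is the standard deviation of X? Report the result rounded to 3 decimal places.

5.589

E[X] = 42/11, E[X²] = 504/11
Var(X) = E[X²] − (E[X])² = 504/11 − 1764/121 = 3780/121
SD(X) = √(3780/121) ≈ 5.589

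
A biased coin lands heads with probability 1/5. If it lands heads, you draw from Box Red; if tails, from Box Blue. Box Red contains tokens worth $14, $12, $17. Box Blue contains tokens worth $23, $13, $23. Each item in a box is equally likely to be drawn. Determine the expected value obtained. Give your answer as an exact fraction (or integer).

E[X | Box Red] = (14 + 12 + 17)/3 = 43/3
E[X | Box Blue] = (23 + 13 + 23)/3 = 59/3
E[X] = (1/5)·43/3 + (4/5)·59/3 = 93/5

93/5 dollars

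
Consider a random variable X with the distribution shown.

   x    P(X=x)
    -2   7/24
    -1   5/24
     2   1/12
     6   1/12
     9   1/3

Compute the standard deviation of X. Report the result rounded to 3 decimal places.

E[X] = 23/8, E[X²] = 761/24
Var(X) = E[X²] − (E[X])² = 761/24 − 529/64 = 4501/192
SD(X) = √(4501/192) ≈ 4.842

4.842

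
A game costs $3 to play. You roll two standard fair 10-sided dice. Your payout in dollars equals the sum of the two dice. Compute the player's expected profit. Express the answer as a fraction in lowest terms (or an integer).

$8

Distribution of the sum of the two dice: 2 w.p. 1/100, 3 w.p. 1/50, 4 w.p. 3/100, 5 w.p. 1/25, 6 w.p. 1/20, 7 w.p. 3/50, …
E[payout] = (1/100)·2 + (1/50)·3 + (3/100)·4 + (1/25)·5 + (1/20)·6 + (3/50)·7 + (7/100)·8 + (2/25)·9 + (9/100)·10 + (1/10)·11 + (9/100)·12 + (2/25)·13 + (7/100)·14 + (3/50)·15 + (1/20)·16 + (1/25)·17 + (3/100)·18 + (1/50)·19 + (1/100)·20 = 11
Expected profit = 11 − 3 = 8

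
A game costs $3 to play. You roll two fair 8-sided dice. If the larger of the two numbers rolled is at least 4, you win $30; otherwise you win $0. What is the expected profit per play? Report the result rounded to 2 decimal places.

E[payout] = (9/64)·0 + (55/64)·30 = 825/32
Expected profit = 825/32 − 3 = 729/32 ≈ $22.78

$22.78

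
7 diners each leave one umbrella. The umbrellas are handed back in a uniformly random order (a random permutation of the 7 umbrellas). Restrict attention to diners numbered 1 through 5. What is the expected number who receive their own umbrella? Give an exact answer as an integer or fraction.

Let Xᵢ = 1 if person i gets their own umbrella. For each i, P(Xᵢ=1) = 1/7.
By linearity of expectation, E[X₁+…+X_5] = 5·(1/7) = 5/7.

5/7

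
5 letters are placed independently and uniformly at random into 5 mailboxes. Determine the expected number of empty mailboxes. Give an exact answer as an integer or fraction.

1024/625

Let Xⱼ=1 if mailbox j is empty. P(Xⱼ=1) = ((5-1)/5)^5 = 1024/3125.
By linearity, E[#empty] = 5·1024/3125 = 1024/625.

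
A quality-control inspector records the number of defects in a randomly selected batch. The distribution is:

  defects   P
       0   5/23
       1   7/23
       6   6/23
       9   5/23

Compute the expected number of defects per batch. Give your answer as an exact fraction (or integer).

88/23

E[X] = (5/23)·0 + (7/23)·1 + (6/23)·6 + (5/23)·9
     = 88/23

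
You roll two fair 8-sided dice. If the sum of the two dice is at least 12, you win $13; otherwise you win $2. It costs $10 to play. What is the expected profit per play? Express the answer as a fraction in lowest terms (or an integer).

E[payout] = (49/64)·2 + (15/64)·13 = 293/64
Expected profit = 293/64 − 10 = -347/64

-347/64 dollars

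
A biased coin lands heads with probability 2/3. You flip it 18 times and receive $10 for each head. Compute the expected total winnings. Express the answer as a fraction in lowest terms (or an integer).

E[#heads] = 18·2/3 = 12 (linearity over flips).
E[winnings] = 10·12 = 120.

$120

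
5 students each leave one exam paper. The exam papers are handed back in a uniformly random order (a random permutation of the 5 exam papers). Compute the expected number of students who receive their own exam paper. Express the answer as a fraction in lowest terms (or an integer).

1

Let Xᵢ = 1 if person i gets their own exam paper. For each i, P(Xᵢ=1) = 1/5.
By linearity of expectation, E[X₁+…+X_5] = 5·(1/5) = 1.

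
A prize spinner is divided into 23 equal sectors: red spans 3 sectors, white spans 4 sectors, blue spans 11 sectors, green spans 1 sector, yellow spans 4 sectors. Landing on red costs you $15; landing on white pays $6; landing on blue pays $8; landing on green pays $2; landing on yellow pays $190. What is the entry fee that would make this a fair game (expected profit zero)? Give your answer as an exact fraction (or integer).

829/23 dollars

E[payout] = (3/23)·(-15) + (4/23)·6 + (11/23)·8 + (1/23)·2 + (4/23)·190 = 829/23
Fair fee = E[payout] = 829/23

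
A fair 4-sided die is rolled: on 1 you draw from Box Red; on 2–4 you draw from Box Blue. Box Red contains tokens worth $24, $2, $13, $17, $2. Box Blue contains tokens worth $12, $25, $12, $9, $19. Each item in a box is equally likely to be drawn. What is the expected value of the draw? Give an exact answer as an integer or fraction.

E[X | Box Red] = (24 + 2 + 13 + 17 + 2)/5 = 58/5
E[X | Box Blue] = (12 + 25 + 12 + 9 + 19)/5 = 77/5
E[X] = (1/4)·58/5 + (3/4)·77/5 = 289/20

289/20 dollars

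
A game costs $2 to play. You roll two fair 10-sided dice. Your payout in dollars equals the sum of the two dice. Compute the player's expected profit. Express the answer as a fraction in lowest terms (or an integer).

Distribution of the sum of the two dice: 2 w.p. 1/100, 3 w.p. 1/50, 4 w.p. 3/100, 5 w.p. 1/25, 6 w.p. 1/20, 7 w.p. 3/50, …
E[payout] = (1/100)·2 + (1/50)·3 + (3/100)·4 + (1/25)·5 + (1/20)·6 + (3/50)·7 + (7/100)·8 + (2/25)·9 + (9/100)·10 + (1/10)·11 + (9/100)·12 + (2/25)·13 + (7/100)·14 + (3/50)·15 + (1/20)·16 + (1/25)·17 + (3/100)·18 + (1/50)·19 + (1/100)·20 = 11
Expected profit = 11 − 2 = 9

$9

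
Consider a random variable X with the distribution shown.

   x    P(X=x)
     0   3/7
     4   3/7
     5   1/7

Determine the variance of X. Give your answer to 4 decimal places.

4.5306

E[X] = (3/7)·0 + (3/7)·4 + (1/7)·5 = 17/7
E[X²] = (3/7)·0 + (3/7)·16 + (1/7)·25 = 73/7
Var(X) = 73/7 − (17/7)² = 222/49 ≈ 4.5306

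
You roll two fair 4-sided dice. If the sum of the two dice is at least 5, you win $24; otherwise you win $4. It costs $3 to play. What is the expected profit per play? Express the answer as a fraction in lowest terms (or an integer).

E[payout] = (3/8)·4 + (5/8)·24 = 33/2
Expected profit = 33/2 − 3 = 27/2

27/2 dollars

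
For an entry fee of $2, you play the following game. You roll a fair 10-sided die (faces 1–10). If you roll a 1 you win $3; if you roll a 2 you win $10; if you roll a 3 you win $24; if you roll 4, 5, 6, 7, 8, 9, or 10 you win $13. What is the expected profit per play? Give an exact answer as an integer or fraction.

54/5 dollars

E[payout] = (1/10)·3 + (1/10)·10 + (7/10)·13 + (1/10)·24 = 64/5
Expected profit = 64/5 − 2 = 54/5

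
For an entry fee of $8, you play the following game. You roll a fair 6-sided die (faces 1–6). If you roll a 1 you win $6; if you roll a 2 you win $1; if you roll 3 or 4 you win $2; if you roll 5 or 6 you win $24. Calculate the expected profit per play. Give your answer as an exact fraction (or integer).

E[payout] = (1/6)·1 + (1/3)·2 + (1/6)·6 + (1/3)·24 = 59/6
Expected profit = 59/6 − 8 = 11/6

11/6 dollars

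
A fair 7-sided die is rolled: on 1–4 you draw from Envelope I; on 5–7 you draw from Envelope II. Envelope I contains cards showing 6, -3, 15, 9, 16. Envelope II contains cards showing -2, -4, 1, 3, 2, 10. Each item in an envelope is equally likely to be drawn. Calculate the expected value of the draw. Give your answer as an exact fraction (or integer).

E[X | Envelope I] = (6 − 3 + 15 + 9 + 16)/5 = 43/5
E[X | Envelope II] = (-2 − 4 + 1 + 3 + 2 + 10)/6 = 5/3
E[X] = (4/7)·43/5 + (3/7)·5/3 = 197/35

197/35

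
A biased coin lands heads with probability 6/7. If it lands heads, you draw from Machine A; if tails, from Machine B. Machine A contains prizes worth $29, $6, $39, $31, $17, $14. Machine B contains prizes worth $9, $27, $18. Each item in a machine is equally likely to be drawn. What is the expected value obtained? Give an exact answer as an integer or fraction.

E[X | Machine A] = (29 + 6 + 39 + 31 + 17 + 14)/6 = 68/3
E[X | Machine B] = (9 + 27 + 18)/3 = 18
E[X] = (6/7)·68/3 + (1/7)·18 = 22

$22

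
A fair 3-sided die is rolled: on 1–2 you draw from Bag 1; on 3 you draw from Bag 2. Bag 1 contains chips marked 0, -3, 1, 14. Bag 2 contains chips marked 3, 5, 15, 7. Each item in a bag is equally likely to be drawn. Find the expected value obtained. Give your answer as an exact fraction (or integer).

9/2

E[X | Bag 1] = (0 − 3 + 1 + 14)/4 = 3
E[X | Bag 2] = (3 + 5 + 15 + 7)/4 = 15/2
E[X] = (2/3)·3 + (1/3)·15/2 = 9/2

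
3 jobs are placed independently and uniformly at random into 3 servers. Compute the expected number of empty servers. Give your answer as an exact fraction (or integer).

Let Xⱼ=1 if server j is empty. P(Xⱼ=1) = ((3-1)/3)^3 = 8/27.
By linearity, E[#empty] = 3·8/27 = 8/9.

8/9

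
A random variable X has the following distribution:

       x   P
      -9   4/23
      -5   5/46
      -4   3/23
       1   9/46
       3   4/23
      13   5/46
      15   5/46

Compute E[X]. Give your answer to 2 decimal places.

1.13

E[X] = (4/23)·(-9) + (5/46)·(-5) + (3/23)·(-4) + (9/46)·1 + (4/23)·3 + (5/46)·13 + (5/46)·15
     = 26/23 ≈ 1.13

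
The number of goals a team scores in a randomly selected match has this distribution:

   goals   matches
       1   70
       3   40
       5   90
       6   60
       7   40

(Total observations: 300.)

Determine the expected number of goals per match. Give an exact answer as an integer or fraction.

64/15

Total = 300, so P(goals=1) = 70/300, etc.
E[X] = (7/30)·1 + (2/15)·3 + (3/10)·5 + (1/5)·6 + (2/15)·7
     = 64/15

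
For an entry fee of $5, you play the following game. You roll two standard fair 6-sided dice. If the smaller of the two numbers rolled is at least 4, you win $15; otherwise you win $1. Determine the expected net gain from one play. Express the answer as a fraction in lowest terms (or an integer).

-1/2 dollars

E[payout] = (3/4)·1 + (1/4)·15 = 9/2
Expected profit = 9/2 − 5 = -1/2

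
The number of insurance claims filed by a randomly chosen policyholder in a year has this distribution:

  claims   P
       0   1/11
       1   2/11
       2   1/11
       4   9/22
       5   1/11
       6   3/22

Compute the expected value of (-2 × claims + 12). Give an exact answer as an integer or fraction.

E[-2x+12] = (1/11)·12 + (2/11)·10 + (1/11)·8 + (9/22)·4 + (1/11)·2 + (3/22)·0
     = 60/11

60/11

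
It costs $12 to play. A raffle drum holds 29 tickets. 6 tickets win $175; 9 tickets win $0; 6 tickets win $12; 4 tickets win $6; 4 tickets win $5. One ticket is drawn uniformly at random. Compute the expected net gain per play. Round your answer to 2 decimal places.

E[payout] = (6/29)·175 + (9/29)·0 + (6/29)·12 + (4/29)·6 + (4/29)·5 = 1166/29
Expected profit = 1166/29 − 12 = 818/29 ≈ $28.21

$28.21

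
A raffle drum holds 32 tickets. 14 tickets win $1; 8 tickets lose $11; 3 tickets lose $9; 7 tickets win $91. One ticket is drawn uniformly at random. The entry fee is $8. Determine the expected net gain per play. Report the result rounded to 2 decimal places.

$8.75

E[payout] = (14/32)·1 + (8/32)·(-11) + (3/32)·(-9) + (7/32)·91 = 67/4
Expected profit = 67/4 − 8 = 35/4 ≈ $8.75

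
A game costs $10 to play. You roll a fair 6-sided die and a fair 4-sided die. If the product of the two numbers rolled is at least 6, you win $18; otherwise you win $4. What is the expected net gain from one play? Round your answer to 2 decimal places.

E[payout] = (3/8)·4 + (5/8)·18 = 51/4
Expected profit = 51/4 − 10 = 11/4 ≈ $2.75

$2.75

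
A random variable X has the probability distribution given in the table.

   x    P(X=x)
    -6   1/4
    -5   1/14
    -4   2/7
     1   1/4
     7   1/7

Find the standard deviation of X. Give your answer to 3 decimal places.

4.421

E[X] = -7/4, E[X²] = 633/28
Var(X) = E[X²] − (E[X])² = 633/28 − 49/16 = 2189/112
SD(X) = √(2189/112) ≈ 4.421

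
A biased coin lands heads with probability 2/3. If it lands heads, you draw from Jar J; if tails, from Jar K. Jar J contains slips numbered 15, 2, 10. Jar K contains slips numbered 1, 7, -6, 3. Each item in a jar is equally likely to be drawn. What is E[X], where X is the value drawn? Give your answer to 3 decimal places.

E[X | Jar J] = (15 + 2 + 10)/3 = 9
E[X | Jar K] = (1 + 7 − 6 + 3)/4 = 5/4
E[X] = (2/3)·9 + (1/3)·5/4 = 77/12 ≈ 6.417

6.417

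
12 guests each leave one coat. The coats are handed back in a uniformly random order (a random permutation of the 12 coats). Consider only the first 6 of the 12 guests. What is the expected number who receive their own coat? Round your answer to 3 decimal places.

0.500

Let Xᵢ = 1 if person i gets their own coat. For each i, P(Xᵢ=1) = 1/12.
By linearity of expectation, E[X₁+…+X_6] = 6·(1/12) = 1/2.
≈ 0.500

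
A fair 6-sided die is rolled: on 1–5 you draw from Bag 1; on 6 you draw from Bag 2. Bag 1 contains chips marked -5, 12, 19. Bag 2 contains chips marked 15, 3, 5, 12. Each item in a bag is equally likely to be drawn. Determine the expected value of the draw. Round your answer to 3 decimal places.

E[X | Bag 1] = (-5 + 12 + 19)/3 = 26/3
E[X | Bag 2] = (15 + 3 + 5 + 12)/4 = 35/4
E[X] = (5/6)·26/3 + (1/6)·35/4 = 625/72 ≈ 8.681

8.681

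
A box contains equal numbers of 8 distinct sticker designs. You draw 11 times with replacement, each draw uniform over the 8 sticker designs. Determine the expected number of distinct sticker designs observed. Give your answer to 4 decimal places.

Let Xⱼ=1 if type j appears at least once. P(Xⱼ=1) = 1 − ((8−1)/8)^11 = 6612607849/8589934592.
E[#distinct] = 8·6612607849/8589934592 = 6612607849/1073741824.
≈ 6.1585

6.1585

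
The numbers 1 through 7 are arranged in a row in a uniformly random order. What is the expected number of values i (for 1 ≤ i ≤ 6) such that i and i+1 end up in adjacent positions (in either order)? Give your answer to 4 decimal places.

For each i ∈ {1,…,6}, let Xᵢ = 1 if i and i+1 are adjacent. P(Xᵢ=1) = 2·(7−1)!/7! = 2/7.
By linearity, E[ΣXᵢ] = (6)·(2/7) = 12/7.
≈ 1.7143

1.7143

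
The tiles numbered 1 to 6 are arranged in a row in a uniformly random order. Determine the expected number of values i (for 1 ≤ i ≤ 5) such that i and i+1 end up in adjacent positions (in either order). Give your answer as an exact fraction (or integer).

For each i ∈ {1,…,5}, let Xᵢ = 1 if i and i+1 are adjacent. P(Xᵢ=1) = 2·(6−1)!/6! = 2/6.
By linearity, E[ΣXᵢ] = (5)·(2/6) = 5/3.

5/3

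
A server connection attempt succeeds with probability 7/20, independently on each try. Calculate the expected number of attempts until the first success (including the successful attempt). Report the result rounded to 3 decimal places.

2.857

For a geometric distribution, E[trials] = 1/p = 1/(7/20) = 20/7.
≈ 2.857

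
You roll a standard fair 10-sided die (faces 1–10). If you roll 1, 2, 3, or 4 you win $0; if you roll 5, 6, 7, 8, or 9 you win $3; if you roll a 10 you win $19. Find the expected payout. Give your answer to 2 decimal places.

$3.40

E[payout] = (2/5)·0 + (1/2)·3 + (1/10)·19 = 17/5
≈ $3.40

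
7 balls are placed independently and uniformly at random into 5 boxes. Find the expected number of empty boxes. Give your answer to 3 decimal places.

1.049

Let Xⱼ=1 if box j is empty. P(Xⱼ=1) = ((5-1)/5)^7 = 16384/78125.
By linearity, E[#empty] = 5·16384/78125 = 16384/15625.
≈ 1.049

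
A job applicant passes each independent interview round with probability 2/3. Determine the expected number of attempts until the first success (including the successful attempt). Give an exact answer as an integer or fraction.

3/2

For a geometric distribution, E[trials] = 1/p = 1/(2/3) = 3/2.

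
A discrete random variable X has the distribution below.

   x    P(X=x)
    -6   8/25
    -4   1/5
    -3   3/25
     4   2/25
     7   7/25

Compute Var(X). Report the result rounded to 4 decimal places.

E[X] = (8/25)·(-6) + (1/5)·(-4) + (3/25)·(-3) + (2/25)·4 + (7/25)·7 = -4/5
E[X²] = (8/25)·36 + (1/5)·16 + (3/25)·9 + (2/25)·16 + (7/25)·49 = 154/5
Var(X) = 154/5 − (-4/5)² = 754/25 ≈ 30.1600

30.1600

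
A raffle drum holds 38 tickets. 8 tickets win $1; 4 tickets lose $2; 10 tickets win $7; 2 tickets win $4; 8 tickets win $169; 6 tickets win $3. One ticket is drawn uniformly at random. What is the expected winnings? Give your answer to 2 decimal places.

E[payout] = (8/38)·1 + (4/38)·(-2) + (10/38)·7 + (2/38)·4 + (8/38)·169 + (6/38)·3 = 724/19
≈ $38.11

$38.11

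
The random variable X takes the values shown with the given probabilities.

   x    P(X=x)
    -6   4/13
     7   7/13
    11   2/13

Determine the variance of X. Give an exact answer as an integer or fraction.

E[X] = (4/13)·(-6) + (7/13)·7 + (2/13)·11 = 47/13
E[X²] = (4/13)·36 + (7/13)·49 + (2/13)·121 = 729/13
Var(X) = 729/13 − (47/13)² = 7268/169

7268/169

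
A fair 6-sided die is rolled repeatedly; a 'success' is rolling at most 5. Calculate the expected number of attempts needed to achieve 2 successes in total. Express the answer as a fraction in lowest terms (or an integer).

By linearity (sum of 2 independent geometric waits), E[trials] = 2/p = 2/(5/6) = 12/5.

12/5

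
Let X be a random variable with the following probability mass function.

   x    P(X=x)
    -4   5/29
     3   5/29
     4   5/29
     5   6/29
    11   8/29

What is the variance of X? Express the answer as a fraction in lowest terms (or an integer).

20678/841

E[X] = (5/29)·(-4) + (5/29)·3 + (5/29)·4 + (6/29)·5 + (8/29)·11 = 133/29
E[X²] = (5/29)·16 + (5/29)·9 + (5/29)·16 + (6/29)·25 + (8/29)·121 = 1323/29
Var(X) = 1323/29 − (133/29)² = 20678/841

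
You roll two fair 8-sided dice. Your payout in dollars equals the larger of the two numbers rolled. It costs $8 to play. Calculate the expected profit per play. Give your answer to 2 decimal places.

Distribution of the larger of the two numbers rolled: 1 w.p. 1/64, 2 w.p. 3/64, 3 w.p. 5/64, 4 w.p. 7/64, 5 w.p. 9/64, 6 w.p. 11/64, …
E[payout] = (1/64)·1 + (3/64)·2 + (5/64)·3 + (7/64)·4 + (9/64)·5 + (11/64)·6 + (13/64)·7 + (15/64)·8 = 93/16
Expected profit = 93/16 − 8 = -35/16 ≈ -$2.19

-$2.19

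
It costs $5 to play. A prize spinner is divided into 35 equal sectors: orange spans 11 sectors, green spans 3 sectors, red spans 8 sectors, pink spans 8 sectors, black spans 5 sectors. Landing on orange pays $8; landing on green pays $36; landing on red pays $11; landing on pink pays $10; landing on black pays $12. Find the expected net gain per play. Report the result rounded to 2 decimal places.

$7.11

E[payout] = (11/35)·8 + (3/35)·36 + (8/35)·11 + (8/35)·10 + (5/35)·12 = 424/35
Expected profit = 424/35 − 5 = 249/35 ≈ $7.11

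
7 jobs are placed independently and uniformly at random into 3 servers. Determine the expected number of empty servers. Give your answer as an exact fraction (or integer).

Let Xⱼ=1 if server j is empty. P(Xⱼ=1) = ((3-1)/3)^7 = 128/2187.
By linearity, E[#empty] = 3·128/2187 = 128/729.

128/729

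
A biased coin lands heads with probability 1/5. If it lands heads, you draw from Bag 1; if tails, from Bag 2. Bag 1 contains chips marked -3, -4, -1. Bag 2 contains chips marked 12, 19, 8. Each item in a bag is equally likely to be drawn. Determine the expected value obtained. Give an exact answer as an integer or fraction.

148/15

E[X | Bag 1] = (-3 − 4 − 1)/3 = -8/3
E[X | Bag 2] = (12 + 19 + 8)/3 = 13
E[X] = (1/5)·(-8/3) + (4/5)·13 = 148/15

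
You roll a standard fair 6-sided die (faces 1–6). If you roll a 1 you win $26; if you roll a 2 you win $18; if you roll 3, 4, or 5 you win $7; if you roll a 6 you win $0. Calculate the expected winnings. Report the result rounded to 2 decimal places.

E[payout] = (1/6)·0 + (1/2)·7 + (1/6)·18 + (1/6)·26 = 65/6
≈ $10.83

$10.83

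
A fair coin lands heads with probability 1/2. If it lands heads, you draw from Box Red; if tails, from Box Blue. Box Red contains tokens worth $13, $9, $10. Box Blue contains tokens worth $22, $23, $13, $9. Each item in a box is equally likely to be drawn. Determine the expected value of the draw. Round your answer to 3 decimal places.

E[X | Box Red] = (13 + 9 + 10)/3 = 32/3
E[X | Box Blue] = (22 + 23 + 13 + 9)/4 = 67/4
E[X] = (1/2)·32/3 + (1/2)·67/4 = 329/24 ≈ 13.708

$13.708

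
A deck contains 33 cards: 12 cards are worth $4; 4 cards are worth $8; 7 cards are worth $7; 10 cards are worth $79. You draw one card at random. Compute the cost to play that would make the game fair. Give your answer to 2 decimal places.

$27.85

E[payout] = (12/33)·4 + (4/33)·8 + (7/33)·7 + (10/33)·79 = 919/33
Fair fee = E[payout] = 919/33 ≈ $27.85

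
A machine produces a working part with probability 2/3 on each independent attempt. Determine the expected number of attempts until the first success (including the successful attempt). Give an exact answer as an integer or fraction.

For a geometric distribution, E[trials] = 1/p = 1/(2/3) = 3/2.

3/2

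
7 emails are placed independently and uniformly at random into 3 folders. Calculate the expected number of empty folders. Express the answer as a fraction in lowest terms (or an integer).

Let Xⱼ=1 if folder j is empty. P(Xⱼ=1) = ((3-1)/3)^7 = 128/2187.
By linearity, E[#empty] = 3·128/2187 = 128/729.

128/729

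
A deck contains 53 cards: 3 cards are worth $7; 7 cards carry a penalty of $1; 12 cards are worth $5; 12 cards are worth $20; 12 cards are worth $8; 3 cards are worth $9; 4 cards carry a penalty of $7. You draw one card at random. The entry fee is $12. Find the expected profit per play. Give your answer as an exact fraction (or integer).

E[payout] = (3/53)·7 + (7/53)·(-1) + (12/53)·5 + (12/53)·20 + (12/53)·8 + (3/53)·9 + (4/53)·(-7) = 409/53
Expected profit = 409/53 − 12 = -227/53

-227/53 dollars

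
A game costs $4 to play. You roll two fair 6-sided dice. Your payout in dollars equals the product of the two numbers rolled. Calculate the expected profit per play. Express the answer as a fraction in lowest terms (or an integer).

33/4 dollars

Distribution of the product of the two numbers rolled: 1 w.p. 1/36, 2 w.p. 1/18, 3 w.p. 1/18, 4 w.p. 1/12, 5 w.p. 1/18, 6 w.p. 1/9, …
E[payout] = (1/36)·1 + (1/18)·2 + (1/18)·3 + (1/12)·4 + (1/18)·5 + (1/9)·6 + (1/18)·8 + (1/36)·9 + (1/18)·10 + (1/9)·12 + (1/18)·15 + (1/36)·16 + (1/18)·18 + (1/18)·20 + (1/18)·24 + (1/36)·25 + (1/18)·30 + (1/36)·36 = 49/4
Expected profit = 49/4 − 4 = 33/4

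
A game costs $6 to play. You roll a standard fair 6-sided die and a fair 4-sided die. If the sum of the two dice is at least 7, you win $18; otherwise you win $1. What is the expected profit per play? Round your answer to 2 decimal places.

E[payout] = (7/12)·1 + (5/12)·18 = 97/12
Expected profit = 97/12 − 6 = 25/12 ≈ $2.08

$2.08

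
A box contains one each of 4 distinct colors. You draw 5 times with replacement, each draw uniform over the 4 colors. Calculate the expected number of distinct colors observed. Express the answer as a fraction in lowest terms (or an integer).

781/256

Let Xⱼ=1 if type j appears at least once. P(Xⱼ=1) = 1 − ((4−1)/4)^5 = 781/1024.
E[#distinct] = 4·781/1024 = 781/256.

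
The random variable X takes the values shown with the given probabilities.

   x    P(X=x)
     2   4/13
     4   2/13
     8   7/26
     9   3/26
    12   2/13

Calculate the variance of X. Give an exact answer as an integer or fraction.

8869/676

E[X] = (4/13)·2 + (2/13)·4 + (7/26)·8 + (3/26)·9 + (2/13)·12 = 163/26
E[X²] = (4/13)·4 + (2/13)·16 + (7/26)·64 + (3/26)·81 + (2/13)·144 = 1363/26
Var(X) = 1363/26 − (163/26)² = 8869/676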